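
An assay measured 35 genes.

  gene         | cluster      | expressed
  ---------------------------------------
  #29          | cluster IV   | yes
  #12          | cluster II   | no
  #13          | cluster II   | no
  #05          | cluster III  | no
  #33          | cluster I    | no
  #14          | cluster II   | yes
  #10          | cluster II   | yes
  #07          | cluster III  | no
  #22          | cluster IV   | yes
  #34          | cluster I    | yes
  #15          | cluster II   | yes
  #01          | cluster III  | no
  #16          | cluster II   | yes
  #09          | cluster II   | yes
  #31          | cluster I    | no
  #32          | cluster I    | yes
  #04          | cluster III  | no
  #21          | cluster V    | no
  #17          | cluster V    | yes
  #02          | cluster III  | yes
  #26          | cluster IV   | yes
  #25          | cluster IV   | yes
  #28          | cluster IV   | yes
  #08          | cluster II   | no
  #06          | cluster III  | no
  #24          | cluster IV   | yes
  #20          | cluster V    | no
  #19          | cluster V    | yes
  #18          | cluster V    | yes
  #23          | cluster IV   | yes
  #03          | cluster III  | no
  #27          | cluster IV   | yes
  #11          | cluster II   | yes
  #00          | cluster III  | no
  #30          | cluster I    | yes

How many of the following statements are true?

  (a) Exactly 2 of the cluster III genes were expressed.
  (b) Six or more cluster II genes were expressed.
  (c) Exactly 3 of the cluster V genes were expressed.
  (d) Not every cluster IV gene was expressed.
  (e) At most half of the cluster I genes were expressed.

(a) cluster III: |A| = 8, |A ∩ B| = 1; needs |A ∩ B| = 2 — false.
(b) cluster II: |A| = 9, |A ∩ B| = 6; needs |A ∩ B| ≥ 6 — true.
(c) cluster V: |A| = 5, |A ∩ B| = 3; needs |A ∩ B| = 3 — true.
(d) cluster IV: |A| = 8, |A ∩ B| = 8; needs A ⊄ B (|A ∖ B| ≥ 1) — false.
(e) cluster I: |A| = 5, |A ∩ B| = 3; needs |A ∩ B| ≤ |A ∖ B| — false.

2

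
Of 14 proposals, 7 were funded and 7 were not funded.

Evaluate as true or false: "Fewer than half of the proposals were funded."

False

The determiner here denotes the relation: |A ∩ B| < |A ∖ B|.
|A| = 14, |A ∩ B| = 7, |A ∖ B| = 7.
7 = 7, so the statement is false.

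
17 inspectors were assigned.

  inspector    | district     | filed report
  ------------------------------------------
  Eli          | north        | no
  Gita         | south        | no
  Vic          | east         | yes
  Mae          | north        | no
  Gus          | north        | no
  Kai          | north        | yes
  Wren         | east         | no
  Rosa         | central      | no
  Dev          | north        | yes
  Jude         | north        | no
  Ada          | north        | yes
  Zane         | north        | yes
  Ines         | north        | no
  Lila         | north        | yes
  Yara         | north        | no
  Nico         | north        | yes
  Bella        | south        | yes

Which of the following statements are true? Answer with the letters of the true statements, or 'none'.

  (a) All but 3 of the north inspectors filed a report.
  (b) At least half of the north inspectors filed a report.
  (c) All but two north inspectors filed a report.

|A| = 12, |A ∩ B| = 6, |A ∖ B| = 6.
(a) |A ∖ B| = 3: fails.
(b) |A ∩ B| ≥ |A ∖ B|: holds.
(c) |A ∖ B| = 2: fails.

(b)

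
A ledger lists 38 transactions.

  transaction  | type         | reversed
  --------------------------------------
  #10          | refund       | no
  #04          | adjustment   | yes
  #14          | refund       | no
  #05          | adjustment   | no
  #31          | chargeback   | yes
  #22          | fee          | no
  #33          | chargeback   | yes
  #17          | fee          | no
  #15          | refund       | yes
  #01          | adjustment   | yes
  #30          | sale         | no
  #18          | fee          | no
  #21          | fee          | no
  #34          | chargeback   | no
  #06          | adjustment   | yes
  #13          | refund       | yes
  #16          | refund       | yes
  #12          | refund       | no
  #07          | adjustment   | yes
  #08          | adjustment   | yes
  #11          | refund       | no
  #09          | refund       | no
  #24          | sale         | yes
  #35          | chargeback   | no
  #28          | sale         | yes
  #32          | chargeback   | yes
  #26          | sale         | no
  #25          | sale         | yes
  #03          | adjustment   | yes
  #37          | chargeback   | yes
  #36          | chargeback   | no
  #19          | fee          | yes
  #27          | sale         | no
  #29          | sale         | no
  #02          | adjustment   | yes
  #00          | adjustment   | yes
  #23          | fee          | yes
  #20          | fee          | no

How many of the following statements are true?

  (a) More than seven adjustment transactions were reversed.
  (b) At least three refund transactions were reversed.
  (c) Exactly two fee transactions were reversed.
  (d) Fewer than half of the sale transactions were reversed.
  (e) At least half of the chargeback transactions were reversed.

5

(a) adjustment: |A| = 9, |A ∩ B| = 8; needs |A ∩ B| > 7 — true.
(b) refund: |A| = 8, |A ∩ B| = 3; needs |A ∩ B| ≥ 3 — true.
(c) fee: |A| = 7, |A ∩ B| = 2; needs |A ∩ B| = 2 — true.
(d) sale: |A| = 7, |A ∩ B| = 3; needs |A ∩ B| < |A ∖ B| — true.
(e) chargeback: |A| = 7, |A ∩ B| = 4; needs |A ∩ B| ≥ |A ∖ B| — true.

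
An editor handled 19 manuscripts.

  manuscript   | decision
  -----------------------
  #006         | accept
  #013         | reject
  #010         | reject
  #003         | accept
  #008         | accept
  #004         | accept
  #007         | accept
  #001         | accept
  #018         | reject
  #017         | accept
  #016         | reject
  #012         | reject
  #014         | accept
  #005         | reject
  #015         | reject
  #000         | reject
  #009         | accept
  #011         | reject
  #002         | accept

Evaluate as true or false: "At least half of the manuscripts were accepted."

Truth condition: |A ∩ B| ≥ |A ∖ B|.
|A| = 19, |A ∩ B| = 10, |A ∖ B| = 9.
10 > 9, so the statement is true.

True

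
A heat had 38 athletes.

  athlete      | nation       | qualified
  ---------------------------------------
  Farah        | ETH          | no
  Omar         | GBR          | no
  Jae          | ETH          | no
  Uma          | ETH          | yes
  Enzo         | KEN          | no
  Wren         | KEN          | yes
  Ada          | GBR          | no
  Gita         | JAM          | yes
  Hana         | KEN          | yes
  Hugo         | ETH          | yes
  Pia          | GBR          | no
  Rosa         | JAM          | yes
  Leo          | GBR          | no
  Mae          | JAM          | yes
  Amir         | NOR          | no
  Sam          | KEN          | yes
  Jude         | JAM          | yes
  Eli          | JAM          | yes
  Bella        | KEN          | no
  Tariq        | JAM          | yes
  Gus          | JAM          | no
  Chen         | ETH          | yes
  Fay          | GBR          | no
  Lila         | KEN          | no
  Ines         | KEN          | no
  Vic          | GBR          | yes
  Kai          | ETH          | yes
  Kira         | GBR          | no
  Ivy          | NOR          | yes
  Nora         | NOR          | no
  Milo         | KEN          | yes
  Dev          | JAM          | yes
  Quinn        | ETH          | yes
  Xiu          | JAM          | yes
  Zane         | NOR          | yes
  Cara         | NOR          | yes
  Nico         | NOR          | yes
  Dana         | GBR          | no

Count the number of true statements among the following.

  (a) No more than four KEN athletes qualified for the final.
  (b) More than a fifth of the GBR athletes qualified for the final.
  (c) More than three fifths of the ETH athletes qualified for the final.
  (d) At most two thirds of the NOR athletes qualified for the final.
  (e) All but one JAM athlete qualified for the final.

4

(a) KEN: |A| = 8, |A ∩ B| = 4; needs |A ∩ B| ≤ 4 — true.
(b) GBR: |A| = 8, |A ∩ B| = 1; needs |A ∩ B| / |A| > 1/5 — false.
(c) ETH: |A| = 7, |A ∩ B| = 5; needs |A ∩ B| / |A| > 3/5 — true.
(d) NOR: |A| = 6, |A ∩ B| = 4; needs |A ∩ B| / |A| ≤ 2/3 — true.
(e) JAM: |A| = 9, |A ∩ B| = 8; needs |A ∖ B| = 1 — true.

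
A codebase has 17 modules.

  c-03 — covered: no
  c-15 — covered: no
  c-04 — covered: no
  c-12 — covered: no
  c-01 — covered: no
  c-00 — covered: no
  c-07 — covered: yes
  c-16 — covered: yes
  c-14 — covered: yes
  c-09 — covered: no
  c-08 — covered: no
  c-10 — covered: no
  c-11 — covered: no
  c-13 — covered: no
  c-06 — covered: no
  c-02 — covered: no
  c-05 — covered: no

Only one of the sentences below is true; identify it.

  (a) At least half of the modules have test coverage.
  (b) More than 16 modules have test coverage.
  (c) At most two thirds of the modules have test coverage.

|A| = 17, |A ∩ B| = 3, |A ∖ B| = 14.
(a) requires |A ∩ B| ≥ |A ∖ B|: false.
(b) requires |A ∩ B| > 16: false.
(c) requires |A ∩ B| / |A| ≤ 2/3: true.

(c)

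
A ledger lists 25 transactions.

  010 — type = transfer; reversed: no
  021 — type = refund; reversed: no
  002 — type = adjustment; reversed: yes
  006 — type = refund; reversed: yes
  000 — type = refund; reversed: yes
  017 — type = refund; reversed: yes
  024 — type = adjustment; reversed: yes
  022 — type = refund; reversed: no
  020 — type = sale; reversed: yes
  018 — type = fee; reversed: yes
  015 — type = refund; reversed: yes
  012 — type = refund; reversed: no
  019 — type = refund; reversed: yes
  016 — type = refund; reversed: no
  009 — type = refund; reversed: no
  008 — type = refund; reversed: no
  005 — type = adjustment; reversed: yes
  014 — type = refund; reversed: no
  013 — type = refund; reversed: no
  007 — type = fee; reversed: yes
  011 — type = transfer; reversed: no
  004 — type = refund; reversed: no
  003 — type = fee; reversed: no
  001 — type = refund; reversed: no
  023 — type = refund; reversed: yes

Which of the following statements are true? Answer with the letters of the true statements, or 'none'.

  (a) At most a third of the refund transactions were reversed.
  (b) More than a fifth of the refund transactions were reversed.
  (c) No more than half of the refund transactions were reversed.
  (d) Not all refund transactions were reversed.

|A| = 16, |A ∩ B| = 6, |A ∖ B| = 10.
(a) |A ∩ B| / |A| ≤ 1/3: fails.
(b) |A ∩ B| / |A| > 1/5: holds.
(c) |A ∩ B| ≤ |A ∖ B|: holds.
(d) A ⊄ B (|A ∖ B| ≥ 1): holds.

(b), (c), (d)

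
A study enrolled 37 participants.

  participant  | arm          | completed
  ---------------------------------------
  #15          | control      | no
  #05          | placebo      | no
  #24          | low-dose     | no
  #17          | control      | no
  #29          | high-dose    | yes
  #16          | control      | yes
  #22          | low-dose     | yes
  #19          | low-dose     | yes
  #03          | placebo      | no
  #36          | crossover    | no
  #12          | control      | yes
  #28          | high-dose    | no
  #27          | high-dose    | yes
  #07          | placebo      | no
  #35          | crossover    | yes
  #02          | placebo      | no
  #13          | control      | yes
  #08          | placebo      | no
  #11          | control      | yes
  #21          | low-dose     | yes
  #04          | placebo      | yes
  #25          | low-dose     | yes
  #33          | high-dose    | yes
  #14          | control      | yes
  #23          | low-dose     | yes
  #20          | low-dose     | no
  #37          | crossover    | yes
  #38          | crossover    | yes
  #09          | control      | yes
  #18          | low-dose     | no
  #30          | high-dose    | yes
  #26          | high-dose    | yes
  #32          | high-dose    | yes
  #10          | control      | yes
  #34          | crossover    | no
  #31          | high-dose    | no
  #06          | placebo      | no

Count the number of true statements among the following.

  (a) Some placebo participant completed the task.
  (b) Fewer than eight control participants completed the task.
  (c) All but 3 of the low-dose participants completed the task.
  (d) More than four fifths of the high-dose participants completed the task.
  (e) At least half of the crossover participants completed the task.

(a) placebo: |A| = 7, |A ∩ B| = 1; needs A ∩ B ≠ ∅ (|A ∩ B| ≥ 1) — true.
(b) control: |A| = 9, |A ∩ B| = 7; needs |A ∩ B| < 8 — true.
(c) low-dose: |A| = 8, |A ∩ B| = 5; needs |A ∖ B| = 3 — true.
(d) high-dose: |A| = 8, |A ∩ B| = 6; needs |A ∩ B| / |A| > 4/5 — false.
(e) crossover: |A| = 5, |A ∩ B| = 3; needs |A ∩ B| ≥ |A ∖ B| — true.

4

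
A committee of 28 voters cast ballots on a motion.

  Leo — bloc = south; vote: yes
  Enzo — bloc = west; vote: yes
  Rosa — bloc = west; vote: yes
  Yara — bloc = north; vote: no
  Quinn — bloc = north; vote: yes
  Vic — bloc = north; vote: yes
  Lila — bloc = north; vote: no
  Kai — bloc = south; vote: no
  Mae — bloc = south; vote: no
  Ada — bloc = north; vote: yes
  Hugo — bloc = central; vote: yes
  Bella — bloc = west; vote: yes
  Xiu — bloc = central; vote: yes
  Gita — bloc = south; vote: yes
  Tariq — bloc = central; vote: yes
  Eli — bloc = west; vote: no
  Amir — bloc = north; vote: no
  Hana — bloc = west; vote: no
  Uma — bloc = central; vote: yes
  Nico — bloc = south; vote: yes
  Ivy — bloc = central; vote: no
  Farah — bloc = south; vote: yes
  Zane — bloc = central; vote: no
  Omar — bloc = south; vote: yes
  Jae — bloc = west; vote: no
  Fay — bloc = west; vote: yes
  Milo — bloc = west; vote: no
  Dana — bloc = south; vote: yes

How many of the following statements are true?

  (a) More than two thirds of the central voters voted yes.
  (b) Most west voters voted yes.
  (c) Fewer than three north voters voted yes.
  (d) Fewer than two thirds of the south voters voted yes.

(a) central: |A| = 6, |A ∩ B| = 4; needs |A ∩ B| / |A| > 2/3 — false.
(b) west: |A| = 8, |A ∩ B| = 4; needs |A ∩ B| > |A ∖ B| — false.
(c) north: |A| = 6, |A ∩ B| = 3; needs |A ∩ B| < 3 — false.
(d) south: |A| = 8, |A ∩ B| = 6; needs |A ∩ B| / |A| < 2/3 — false.

0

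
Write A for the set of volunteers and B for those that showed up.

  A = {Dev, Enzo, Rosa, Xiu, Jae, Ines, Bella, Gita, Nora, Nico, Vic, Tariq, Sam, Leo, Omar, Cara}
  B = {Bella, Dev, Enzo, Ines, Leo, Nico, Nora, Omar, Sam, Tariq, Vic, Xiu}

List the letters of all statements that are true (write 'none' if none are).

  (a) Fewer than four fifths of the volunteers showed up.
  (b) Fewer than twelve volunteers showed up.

|A| = 16, |A ∩ B| = 12, |A ∖ B| = 4.
(a) |A ∩ B| / |A| < 4/5: holds.
(b) |A ∩ B| < 12: fails.

(a)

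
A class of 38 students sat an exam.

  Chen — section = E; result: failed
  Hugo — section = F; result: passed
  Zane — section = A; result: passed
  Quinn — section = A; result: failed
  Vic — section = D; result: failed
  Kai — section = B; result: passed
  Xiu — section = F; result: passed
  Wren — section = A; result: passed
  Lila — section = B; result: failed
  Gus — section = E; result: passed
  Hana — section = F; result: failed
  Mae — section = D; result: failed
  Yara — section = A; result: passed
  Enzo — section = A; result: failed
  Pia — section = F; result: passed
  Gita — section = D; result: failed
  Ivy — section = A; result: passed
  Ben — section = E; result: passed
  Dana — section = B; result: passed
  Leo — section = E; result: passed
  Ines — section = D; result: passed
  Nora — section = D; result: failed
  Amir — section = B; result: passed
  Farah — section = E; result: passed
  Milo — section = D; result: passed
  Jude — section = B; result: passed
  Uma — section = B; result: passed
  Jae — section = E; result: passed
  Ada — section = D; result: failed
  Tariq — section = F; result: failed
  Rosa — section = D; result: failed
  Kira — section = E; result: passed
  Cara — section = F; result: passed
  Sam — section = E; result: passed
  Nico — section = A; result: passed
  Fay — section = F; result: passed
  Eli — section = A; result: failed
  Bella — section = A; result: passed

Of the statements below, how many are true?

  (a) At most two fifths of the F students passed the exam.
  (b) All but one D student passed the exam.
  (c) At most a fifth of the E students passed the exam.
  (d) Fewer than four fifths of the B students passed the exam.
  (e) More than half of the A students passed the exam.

(a) F: |A| = 7, |A ∩ B| = 5; needs |A ∩ B| / |A| ≤ 2/5 — false.
(b) D: |A| = 8, |A ∩ B| = 2; needs |A ∖ B| = 1 — false.
(c) E: |A| = 8, |A ∩ B| = 7; needs |A ∩ B| / |A| ≤ 1/5 — false.
(d) B: |A| = 6, |A ∩ B| = 5; needs |A ∩ B| / |A| < 4/5 — false.
(e) A: |A| = 9, |A ∩ B| = 6; needs |A ∩ B| > |A ∖ B| — true.

1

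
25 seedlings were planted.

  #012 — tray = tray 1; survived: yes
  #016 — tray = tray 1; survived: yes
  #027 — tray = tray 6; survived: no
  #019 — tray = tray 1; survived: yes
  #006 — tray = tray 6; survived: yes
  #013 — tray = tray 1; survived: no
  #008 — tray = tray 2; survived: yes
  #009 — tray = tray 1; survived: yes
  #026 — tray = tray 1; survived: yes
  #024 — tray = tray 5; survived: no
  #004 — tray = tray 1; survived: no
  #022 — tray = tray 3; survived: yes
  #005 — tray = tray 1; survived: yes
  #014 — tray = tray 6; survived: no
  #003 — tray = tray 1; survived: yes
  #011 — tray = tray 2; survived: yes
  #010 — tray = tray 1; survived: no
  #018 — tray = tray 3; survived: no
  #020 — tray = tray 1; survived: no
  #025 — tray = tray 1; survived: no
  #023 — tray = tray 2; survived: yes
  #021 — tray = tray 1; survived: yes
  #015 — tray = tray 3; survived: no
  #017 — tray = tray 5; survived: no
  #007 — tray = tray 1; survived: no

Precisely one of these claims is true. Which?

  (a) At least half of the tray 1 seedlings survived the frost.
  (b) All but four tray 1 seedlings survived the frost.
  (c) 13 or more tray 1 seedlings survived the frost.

|A| = 14, |A ∩ B| = 8, |A ∖ B| = 6.
(a) requires |A ∩ B| ≥ |A ∖ B|: true.
(b) requires |A ∖ B| = 4: false.
(c) requires |A ∩ B| ≥ 13: false.

(a)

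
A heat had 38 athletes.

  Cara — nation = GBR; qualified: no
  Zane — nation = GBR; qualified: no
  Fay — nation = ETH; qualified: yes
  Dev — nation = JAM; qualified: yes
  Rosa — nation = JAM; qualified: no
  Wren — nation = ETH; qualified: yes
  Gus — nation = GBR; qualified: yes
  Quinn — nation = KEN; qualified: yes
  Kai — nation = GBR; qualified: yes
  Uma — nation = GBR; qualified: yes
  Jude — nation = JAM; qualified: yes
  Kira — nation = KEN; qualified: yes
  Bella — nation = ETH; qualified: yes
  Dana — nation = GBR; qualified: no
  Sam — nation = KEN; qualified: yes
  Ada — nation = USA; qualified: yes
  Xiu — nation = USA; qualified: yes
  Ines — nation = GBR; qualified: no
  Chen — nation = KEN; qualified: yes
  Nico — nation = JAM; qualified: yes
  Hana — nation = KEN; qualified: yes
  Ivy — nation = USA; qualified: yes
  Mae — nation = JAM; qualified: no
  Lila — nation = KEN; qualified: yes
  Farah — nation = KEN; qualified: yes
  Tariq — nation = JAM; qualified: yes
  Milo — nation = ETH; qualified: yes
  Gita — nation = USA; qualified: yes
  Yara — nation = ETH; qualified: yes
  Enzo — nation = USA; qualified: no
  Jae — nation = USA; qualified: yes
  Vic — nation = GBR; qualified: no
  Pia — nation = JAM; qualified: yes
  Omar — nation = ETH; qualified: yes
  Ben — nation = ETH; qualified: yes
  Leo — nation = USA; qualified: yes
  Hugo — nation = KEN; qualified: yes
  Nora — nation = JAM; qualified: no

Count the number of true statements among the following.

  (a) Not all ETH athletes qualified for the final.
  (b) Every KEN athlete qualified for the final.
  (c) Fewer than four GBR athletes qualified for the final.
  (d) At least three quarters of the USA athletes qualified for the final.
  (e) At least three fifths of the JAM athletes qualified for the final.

4

(a) ETH: |A| = 7, |A ∩ B| = 7; needs A ⊄ B (|A ∖ B| ≥ 1) — false.
(b) KEN: |A| = 8, |A ∩ B| = 8; needs A ⊆ B, i.e. every element of A is in B (|A ∖ B| = 0) — true.
(c) GBR: |A| = 8, |A ∩ B| = 3; needs |A ∩ B| < 4 — true.
(d) USA: |A| = 7, |A ∩ B| = 6; needs |A ∩ B| / |A| ≥ 3/4 — true.
(e) JAM: |A| = 8, |A ∩ B| = 5; needs |A ∩ B| / |A| ≥ 3/5 — true.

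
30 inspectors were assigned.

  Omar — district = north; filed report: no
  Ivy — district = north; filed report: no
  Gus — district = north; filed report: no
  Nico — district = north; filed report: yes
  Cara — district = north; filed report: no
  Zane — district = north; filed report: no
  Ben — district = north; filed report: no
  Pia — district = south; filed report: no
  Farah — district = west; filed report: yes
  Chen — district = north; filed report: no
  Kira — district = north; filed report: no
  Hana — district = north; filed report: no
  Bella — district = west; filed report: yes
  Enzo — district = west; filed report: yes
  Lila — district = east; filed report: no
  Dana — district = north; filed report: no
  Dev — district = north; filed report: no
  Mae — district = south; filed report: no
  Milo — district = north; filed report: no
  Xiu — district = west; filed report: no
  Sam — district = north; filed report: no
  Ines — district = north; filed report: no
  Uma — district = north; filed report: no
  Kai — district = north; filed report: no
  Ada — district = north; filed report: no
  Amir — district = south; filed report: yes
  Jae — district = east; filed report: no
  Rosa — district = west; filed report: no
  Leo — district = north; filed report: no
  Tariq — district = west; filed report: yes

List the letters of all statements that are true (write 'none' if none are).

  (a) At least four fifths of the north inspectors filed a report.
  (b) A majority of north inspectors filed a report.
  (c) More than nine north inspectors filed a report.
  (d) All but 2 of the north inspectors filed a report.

none

|A| = 19, |A ∩ B| = 1, |A ∖ B| = 18.
(a) |A ∩ B| / |A| ≥ 4/5: fails.
(b) |A ∩ B| > |A ∖ B|: fails.
(c) |A ∩ B| > 9: fails.
(d) |A ∖ B| = 2: fails.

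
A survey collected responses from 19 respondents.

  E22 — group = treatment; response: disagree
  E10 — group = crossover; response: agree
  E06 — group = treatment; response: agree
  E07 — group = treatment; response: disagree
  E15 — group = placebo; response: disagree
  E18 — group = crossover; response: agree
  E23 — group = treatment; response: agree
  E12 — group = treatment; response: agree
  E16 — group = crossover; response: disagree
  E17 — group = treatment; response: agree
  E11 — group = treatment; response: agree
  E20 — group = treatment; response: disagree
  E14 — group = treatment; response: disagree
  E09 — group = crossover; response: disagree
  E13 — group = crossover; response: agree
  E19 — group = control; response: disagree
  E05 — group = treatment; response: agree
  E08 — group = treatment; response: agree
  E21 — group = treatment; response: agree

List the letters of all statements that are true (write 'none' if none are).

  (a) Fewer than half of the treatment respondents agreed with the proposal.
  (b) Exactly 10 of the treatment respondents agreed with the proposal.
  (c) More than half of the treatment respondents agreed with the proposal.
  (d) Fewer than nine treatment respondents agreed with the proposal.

|A| = 12, |A ∩ B| = 8, |A ∖ B| = 4.
(a) |A ∩ B| < |A ∖ B|: fails.
(b) |A ∩ B| = 10: fails.
(c) |A ∩ B| > |A ∖ B|: holds.
(d) |A ∩ B| < 9: holds.

(c), (d)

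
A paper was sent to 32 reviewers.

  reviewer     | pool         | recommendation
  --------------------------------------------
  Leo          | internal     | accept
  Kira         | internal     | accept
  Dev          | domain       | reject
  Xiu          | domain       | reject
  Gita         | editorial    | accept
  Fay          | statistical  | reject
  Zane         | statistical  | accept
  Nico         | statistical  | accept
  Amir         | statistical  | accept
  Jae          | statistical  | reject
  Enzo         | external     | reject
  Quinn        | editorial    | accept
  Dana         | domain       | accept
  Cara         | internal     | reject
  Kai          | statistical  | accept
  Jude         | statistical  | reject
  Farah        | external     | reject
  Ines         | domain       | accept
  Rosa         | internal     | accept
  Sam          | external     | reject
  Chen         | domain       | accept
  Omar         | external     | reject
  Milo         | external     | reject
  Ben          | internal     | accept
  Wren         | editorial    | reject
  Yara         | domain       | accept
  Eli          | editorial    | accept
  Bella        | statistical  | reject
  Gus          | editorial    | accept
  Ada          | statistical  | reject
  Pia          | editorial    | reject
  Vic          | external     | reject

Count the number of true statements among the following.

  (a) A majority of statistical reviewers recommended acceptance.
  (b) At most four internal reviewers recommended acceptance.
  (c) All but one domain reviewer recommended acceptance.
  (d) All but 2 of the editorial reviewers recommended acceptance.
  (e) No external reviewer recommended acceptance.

(a) statistical: |A| = 9, |A ∩ B| = 4; needs |A ∩ B| > |A ∖ B| — false.
(b) internal: |A| = 5, |A ∩ B| = 4; needs |A ∩ B| ≤ 4 — true.
(c) domain: |A| = 6, |A ∩ B| = 4; needs |A ∖ B| = 1 — false.
(d) editorial: |A| = 6, |A ∩ B| = 4; needs |A ∖ B| = 2 — true.
(e) external: |A| = 6, |A ∩ B| = 0; needs A ∩ B = ∅ (|A ∩ B| = 0) — true.

3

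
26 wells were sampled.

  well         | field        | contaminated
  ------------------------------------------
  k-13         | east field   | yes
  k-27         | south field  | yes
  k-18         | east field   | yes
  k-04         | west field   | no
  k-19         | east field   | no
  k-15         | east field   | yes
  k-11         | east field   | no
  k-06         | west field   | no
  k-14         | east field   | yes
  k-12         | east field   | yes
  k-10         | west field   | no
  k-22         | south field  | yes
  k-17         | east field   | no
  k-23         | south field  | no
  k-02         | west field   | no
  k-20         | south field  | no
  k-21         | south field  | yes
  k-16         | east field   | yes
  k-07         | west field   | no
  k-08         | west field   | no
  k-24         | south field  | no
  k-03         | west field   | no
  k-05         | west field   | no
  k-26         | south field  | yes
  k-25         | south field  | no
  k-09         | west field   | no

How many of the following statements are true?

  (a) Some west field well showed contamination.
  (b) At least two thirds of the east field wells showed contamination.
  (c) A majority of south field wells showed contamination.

1

(a) west field: |A| = 9, |A ∩ B| = 0; needs A ∩ B ≠ ∅ (|A ∩ B| ≥ 1) — false.
(b) east field: |A| = 9, |A ∩ B| = 6; needs |A ∩ B| / |A| ≥ 2/3 — true.
(c) south field: |A| = 8, |A ∩ B| = 4; needs |A ∩ B| > |A ∖ B| — false.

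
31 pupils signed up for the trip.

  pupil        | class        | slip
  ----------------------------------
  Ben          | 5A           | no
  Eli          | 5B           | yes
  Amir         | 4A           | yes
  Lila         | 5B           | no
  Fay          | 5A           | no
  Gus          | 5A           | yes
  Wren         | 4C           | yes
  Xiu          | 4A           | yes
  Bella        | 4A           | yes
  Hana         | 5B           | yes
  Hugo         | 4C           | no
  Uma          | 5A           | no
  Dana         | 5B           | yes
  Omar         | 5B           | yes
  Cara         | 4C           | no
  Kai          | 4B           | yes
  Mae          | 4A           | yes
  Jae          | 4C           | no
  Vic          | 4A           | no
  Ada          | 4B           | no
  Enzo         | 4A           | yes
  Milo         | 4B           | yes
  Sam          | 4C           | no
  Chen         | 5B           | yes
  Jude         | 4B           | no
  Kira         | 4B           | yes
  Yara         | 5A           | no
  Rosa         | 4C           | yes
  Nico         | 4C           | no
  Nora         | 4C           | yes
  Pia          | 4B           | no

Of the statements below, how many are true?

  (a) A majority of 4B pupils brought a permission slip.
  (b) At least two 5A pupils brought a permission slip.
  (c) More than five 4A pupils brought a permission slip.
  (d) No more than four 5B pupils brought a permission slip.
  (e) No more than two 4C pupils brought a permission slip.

0

(a) 4B: |A| = 6, |A ∩ B| = 3; needs |A ∩ B| > |A ∖ B| — false.
(b) 5A: |A| = 5, |A ∩ B| = 1; needs |A ∩ B| ≥ 2 — false.
(c) 4A: |A| = 6, |A ∩ B| = 5; needs |A ∩ B| > 5 — false.
(d) 5B: |A| = 6, |A ∩ B| = 5; needs |A ∩ B| ≤ 4 — false.
(e) 4C: |A| = 8, |A ∩ B| = 3; needs |A ∩ B| ≤ 2 — false.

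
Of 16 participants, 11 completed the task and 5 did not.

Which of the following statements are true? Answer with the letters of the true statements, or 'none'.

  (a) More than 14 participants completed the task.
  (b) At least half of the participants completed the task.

(b)

|A| = 16, |A ∩ B| = 11, |A ∖ B| = 5.
(a) |A ∩ B| > 14: fails.
(b) |A ∩ B| ≥ |A ∖ B|: holds.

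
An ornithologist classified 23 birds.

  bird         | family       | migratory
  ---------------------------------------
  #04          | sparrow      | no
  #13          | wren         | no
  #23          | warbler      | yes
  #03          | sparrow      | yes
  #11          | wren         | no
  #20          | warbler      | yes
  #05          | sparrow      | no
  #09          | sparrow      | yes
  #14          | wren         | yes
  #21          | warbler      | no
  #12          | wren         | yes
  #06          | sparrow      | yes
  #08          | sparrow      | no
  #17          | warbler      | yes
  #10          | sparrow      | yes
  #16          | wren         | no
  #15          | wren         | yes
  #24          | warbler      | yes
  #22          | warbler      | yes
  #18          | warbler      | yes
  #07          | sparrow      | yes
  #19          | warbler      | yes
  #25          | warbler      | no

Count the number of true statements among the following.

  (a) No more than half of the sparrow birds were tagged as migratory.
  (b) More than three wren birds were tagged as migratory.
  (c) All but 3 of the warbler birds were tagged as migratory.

0

(a) sparrow: |A| = 8, |A ∩ B| = 5; needs |A ∩ B| ≤ |A ∖ B| — false.
(b) wren: |A| = 6, |A ∩ B| = 3; needs |A ∩ B| > 3 — false.
(c) warbler: |A| = 9, |A ∩ B| = 7; needs |A ∖ B| = 3 — false.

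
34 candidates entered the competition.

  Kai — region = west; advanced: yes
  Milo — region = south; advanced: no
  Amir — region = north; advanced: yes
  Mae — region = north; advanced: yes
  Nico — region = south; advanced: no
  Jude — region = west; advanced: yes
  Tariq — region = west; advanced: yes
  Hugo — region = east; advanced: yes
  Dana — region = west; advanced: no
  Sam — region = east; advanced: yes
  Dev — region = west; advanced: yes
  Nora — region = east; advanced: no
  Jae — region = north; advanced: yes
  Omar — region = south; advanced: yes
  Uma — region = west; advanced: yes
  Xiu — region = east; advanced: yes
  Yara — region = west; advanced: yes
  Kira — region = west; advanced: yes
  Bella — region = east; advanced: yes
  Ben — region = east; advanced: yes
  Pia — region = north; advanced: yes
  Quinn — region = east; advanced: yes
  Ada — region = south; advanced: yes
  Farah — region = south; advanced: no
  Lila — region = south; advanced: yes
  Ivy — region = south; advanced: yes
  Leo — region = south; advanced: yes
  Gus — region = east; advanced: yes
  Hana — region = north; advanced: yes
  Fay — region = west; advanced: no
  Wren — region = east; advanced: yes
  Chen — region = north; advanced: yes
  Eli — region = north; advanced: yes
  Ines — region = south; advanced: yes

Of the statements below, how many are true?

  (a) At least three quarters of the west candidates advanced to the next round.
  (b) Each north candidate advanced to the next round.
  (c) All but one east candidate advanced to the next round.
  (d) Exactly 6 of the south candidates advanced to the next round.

4

(a) west: |A| = 9, |A ∩ B| = 7; needs |A ∩ B| / |A| ≥ 3/4 — true.
(b) north: |A| = 7, |A ∩ B| = 7; needs A ⊆ B, i.e. every element of A is in B (|A ∖ B| = 0) — true.
(c) east: |A| = 9, |A ∩ B| = 8; needs |A ∖ B| = 1 — true.
(d) south: |A| = 9, |A ∩ B| = 6; needs |A ∩ B| = 6 — true.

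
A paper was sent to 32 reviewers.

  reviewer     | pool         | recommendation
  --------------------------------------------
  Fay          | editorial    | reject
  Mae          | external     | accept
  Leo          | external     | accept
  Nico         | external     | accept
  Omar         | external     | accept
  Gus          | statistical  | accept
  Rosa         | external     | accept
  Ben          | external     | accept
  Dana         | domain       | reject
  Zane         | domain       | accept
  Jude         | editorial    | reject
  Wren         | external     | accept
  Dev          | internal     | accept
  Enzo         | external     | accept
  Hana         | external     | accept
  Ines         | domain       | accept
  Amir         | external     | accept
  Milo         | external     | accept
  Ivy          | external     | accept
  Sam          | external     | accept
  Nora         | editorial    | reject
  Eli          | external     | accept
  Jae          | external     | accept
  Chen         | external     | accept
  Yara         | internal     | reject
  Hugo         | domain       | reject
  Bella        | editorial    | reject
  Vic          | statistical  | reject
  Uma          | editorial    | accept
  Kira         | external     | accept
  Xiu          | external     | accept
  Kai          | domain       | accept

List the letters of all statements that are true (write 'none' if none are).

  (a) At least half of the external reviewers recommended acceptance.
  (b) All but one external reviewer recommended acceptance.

|A| = 18, |A ∩ B| = 18, |A ∖ B| = 0.
(a) |A ∩ B| ≥ |A ∖ B|: holds.
(b) |A ∖ B| = 1: fails.

(a)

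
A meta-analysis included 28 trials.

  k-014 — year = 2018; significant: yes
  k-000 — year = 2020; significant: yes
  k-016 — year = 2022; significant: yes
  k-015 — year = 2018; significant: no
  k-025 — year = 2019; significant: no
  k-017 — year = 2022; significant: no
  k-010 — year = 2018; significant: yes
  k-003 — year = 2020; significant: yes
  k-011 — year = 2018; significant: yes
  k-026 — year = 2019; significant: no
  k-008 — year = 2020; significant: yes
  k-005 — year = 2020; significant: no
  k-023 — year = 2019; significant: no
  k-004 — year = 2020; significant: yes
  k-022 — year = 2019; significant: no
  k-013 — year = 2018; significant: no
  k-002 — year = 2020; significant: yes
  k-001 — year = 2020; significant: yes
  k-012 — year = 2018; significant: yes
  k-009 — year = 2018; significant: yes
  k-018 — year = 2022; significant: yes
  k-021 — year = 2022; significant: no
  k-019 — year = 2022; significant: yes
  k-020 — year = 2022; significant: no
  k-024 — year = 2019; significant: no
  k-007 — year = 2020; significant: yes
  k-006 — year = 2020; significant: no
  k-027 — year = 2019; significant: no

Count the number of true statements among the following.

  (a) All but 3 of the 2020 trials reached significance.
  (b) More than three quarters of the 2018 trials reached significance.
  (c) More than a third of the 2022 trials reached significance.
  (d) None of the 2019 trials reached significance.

(a) 2020: |A| = 9, |A ∩ B| = 7; needs |A ∖ B| = 3 — false.
(b) 2018: |A| = 7, |A ∩ B| = 5; needs |A ∩ B| / |A| > 3/4 — false.
(c) 2022: |A| = 6, |A ∩ B| = 3; needs |A ∩ B| / |A| > 1/3 — true.
(d) 2019: |A| = 6, |A ∩ B| = 0; needs A ∩ B = ∅ (|A ∩ B| = 0) — true.

2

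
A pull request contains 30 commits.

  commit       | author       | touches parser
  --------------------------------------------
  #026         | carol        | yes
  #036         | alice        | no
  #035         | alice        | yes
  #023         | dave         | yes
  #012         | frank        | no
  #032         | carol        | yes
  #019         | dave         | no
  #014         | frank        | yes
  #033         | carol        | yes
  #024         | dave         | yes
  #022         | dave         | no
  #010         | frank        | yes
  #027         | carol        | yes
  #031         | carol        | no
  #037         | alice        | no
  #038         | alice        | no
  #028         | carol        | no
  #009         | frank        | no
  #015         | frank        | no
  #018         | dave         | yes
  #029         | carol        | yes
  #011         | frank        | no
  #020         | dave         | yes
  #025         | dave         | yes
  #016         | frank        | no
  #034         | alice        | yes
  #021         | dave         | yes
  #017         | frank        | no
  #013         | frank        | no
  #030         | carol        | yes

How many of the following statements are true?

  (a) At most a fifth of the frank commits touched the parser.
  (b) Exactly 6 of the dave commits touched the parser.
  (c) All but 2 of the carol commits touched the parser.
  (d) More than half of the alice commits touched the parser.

(a) frank: |A| = 9, |A ∩ B| = 2; needs |A ∩ B| / |A| ≤ 1/5 — false.
(b) dave: |A| = 8, |A ∩ B| = 6; needs |A ∩ B| = 6 — true.
(c) carol: |A| = 8, |A ∩ B| = 6; needs |A ∖ B| = 2 — true.
(d) alice: |A| = 5, |A ∩ B| = 2; needs |A ∩ B| > |A ∖ B| — false.

2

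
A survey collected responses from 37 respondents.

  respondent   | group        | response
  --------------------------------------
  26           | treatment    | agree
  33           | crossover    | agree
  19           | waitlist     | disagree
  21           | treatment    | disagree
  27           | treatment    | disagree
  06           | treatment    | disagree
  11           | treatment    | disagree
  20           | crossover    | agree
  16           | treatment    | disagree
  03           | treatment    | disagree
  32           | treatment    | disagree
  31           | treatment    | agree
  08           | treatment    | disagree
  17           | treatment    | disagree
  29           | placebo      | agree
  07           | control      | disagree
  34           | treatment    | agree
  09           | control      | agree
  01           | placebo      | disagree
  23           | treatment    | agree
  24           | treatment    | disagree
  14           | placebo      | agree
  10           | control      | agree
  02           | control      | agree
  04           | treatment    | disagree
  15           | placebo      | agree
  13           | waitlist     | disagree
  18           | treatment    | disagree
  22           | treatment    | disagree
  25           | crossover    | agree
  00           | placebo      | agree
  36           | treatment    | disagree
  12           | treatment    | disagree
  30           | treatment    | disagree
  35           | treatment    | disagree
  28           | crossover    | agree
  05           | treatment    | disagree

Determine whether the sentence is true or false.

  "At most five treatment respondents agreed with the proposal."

True

Truth condition: |A ∩ B| ≤ 5.
|A| = 22, |A ∩ B| = 4, |A ∖ B| = 18.
|A ∩ B| = 4, so the statement is true.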